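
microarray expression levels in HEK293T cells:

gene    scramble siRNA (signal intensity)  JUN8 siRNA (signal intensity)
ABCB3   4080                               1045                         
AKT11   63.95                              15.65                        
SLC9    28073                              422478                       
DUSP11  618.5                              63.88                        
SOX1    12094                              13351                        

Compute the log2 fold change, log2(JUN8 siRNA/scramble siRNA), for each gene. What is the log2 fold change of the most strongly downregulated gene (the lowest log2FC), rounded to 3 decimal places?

-3.275

log2(1045/4080) = -1.965  (ABCB3)
log2(15.65/63.95) = -2.031  (AKT11)
log2(422478/28073) = 3.912  (SLC9)
log2(63.88/618.5) = -3.275  (DUSP11)
log2(13351/12094) = 0.143  (SOX1)
DUSP11 is most strongly downregulated.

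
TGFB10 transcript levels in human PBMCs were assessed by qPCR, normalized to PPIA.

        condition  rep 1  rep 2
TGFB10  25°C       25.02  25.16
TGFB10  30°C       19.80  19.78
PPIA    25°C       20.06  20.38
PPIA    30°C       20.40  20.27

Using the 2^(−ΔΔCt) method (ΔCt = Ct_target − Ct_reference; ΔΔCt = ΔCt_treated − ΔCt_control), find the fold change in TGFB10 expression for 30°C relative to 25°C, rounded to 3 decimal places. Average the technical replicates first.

Mean Ct: TGFB10 25°C 25.090; TGFB10 30°C 19.790; PPIA 25°C 20.220; PPIA 30°C 20.335
ΔCt(25°C) = 25.090 − 20.220 = 4.870
ΔCt(30°C) = 19.790 − 20.335 = -0.545
ΔΔCt = -0.545 − 4.870 = -5.415
Fold change = 2^(−(-5.415)) = 2^5.415 = 42.6656

42.666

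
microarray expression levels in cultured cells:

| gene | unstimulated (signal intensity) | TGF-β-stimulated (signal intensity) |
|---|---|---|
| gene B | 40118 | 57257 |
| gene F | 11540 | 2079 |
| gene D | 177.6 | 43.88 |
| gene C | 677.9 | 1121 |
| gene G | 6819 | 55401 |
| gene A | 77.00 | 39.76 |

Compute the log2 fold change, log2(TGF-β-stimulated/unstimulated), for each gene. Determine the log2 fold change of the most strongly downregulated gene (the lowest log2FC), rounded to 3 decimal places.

-2.473

log2(57257/40118) = 0.513  (gene B)
log2(2079/11540) = -2.473  (gene F)
log2(43.88/177.6) = -2.017  (gene D)
log2(1121/677.9) = 0.726  (gene C)
log2(55401/6819) = 3.022  (gene G)
log2(39.76/77.00) = -0.954  (gene A)
gene F is most strongly downregulated.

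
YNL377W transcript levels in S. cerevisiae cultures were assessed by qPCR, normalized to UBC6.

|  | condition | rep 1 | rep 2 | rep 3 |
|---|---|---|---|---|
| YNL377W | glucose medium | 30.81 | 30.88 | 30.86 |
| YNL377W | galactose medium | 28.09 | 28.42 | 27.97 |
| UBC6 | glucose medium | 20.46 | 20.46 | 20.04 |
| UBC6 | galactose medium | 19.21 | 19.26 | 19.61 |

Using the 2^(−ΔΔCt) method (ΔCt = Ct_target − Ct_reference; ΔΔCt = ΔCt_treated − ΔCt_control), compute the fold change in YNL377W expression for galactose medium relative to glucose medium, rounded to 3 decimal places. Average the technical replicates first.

3.317

Mean Ct: YNL377W glucose medium 30.850; YNL377W galactose medium 28.160; UBC6 glucose medium 20.320; UBC6 galactose medium 19.360
ΔCt(glucose medium) = 30.850 − 20.320 = 10.530
ΔCt(galactose medium) = 28.160 − 19.360 = 8.800
ΔΔCt = 8.800 − 10.530 = -1.730
Fold change = 2^(−(-1.730)) = 2^1.730 = 3.3173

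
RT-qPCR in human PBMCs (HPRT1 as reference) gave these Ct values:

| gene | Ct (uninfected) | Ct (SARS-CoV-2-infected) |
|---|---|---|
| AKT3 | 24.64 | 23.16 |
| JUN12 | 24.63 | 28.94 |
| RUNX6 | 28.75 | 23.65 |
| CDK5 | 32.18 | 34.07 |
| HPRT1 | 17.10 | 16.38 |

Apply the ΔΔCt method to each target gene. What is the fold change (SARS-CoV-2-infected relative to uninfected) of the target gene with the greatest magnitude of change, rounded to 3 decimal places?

AKT3: ΔΔCt = (23.16−16.38) − (24.64−17.10) = 6.78 − 7.54 = -0.76; fold change = 2^0.76 = 1.693
JUN12: ΔΔCt = (28.94−16.38) − (24.63−17.10) = 12.56 − 7.53 = 5.03; fold change = 2^-5.03 = 0.031
RUNX6: ΔΔCt = (23.65−16.38) − (28.75−17.10) = 7.27 − 11.65 = -4.38; fold change = 2^4.38 = 20.821
CDK5: ΔΔCt = (34.07−16.38) − (32.18−17.10) = 17.69 − 15.08 = 2.61; fold change = 2^-2.61 = 0.164
JUN12 has the largest |ΔΔCt| = 5.03.

0.031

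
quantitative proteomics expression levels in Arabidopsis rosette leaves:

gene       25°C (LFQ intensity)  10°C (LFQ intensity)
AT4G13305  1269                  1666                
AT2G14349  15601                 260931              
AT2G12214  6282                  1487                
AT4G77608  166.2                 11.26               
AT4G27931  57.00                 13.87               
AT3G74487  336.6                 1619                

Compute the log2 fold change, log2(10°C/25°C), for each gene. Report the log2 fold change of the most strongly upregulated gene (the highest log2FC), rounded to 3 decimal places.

4.064

log2(1666/1269) = 0.393  (AT4G13305)
log2(260931/15601) = 4.064  (AT2G14349)
log2(1487/6282) = -2.079  (AT2G12214)
log2(11.26/166.2) = -3.884  (AT4G77608)
log2(13.87/57.00) = -2.039  (AT4G27931)
log2(1619/336.6) = 2.266  (AT3G74487)
AT2G14349 is most strongly upregulated.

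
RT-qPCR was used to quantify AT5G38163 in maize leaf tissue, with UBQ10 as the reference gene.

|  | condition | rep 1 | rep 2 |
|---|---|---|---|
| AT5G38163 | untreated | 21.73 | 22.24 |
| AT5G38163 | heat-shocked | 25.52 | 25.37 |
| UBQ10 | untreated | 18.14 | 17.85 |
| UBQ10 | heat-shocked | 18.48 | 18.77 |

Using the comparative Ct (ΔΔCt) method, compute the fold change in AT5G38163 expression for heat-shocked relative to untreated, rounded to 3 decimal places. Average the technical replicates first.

0.141

Mean Ct: AT5G38163 untreated 21.985; AT5G38163 heat-shocked 25.445; UBQ10 untreated 17.995; UBQ10 heat-shocked 18.625
ΔCt(untreated) = 21.985 − 17.995 = 3.990
ΔCt(heat-shocked) = 25.445 − 18.625 = 6.820
ΔΔCt = 6.820 − 3.990 = 2.830
Fold change = 2^(−2.830) = 0.1406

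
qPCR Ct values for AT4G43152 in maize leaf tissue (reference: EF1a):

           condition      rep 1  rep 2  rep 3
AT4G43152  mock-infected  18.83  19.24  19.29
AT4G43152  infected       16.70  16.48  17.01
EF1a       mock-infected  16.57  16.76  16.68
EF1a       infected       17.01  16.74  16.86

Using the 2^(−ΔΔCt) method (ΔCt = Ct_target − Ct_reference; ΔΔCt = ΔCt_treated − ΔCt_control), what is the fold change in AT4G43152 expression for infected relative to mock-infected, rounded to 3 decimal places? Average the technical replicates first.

6.021

Mean Ct: AT4G43152 mock-infected 19.120; AT4G43152 infected 16.730; EF1a mock-infected 16.670; EF1a infected 16.870
ΔCt(mock-infected) = 19.120 − 16.670 = 2.450
ΔCt(infected) = 16.730 − 16.870 = -0.140
ΔΔCt = -0.140 − 2.450 = -2.590
Fold change = 2^(−(-2.590)) = 2^2.590 = 6.0210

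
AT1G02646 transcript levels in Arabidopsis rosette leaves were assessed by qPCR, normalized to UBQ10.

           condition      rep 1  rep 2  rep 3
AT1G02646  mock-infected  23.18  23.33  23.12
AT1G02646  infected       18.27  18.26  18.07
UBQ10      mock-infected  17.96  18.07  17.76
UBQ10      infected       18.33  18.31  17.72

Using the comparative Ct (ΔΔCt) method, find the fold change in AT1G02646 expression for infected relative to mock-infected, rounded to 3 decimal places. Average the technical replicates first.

36.758

Mean Ct: AT1G02646 mock-infected 23.210; AT1G02646 infected 18.200; UBQ10 mock-infected 17.930; UBQ10 infected 18.120
ΔCt(mock-infected) = 23.210 − 17.930 = 5.280
ΔCt(infected) = 18.200 − 18.120 = 0.080
ΔΔCt = 0.080 − 5.280 = -5.200
Fold change = 2^(−(-5.200)) = 2^5.200 = 36.7583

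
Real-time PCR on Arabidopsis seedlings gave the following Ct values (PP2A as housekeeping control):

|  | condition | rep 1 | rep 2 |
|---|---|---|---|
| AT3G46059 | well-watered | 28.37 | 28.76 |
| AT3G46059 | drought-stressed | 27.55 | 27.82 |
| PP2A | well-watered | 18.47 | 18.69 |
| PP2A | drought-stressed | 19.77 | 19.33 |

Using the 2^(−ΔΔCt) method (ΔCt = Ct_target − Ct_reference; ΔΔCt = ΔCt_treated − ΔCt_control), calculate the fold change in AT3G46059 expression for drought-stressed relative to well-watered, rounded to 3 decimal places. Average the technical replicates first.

3.605

Mean Ct: AT3G46059 well-watered 28.565; AT3G46059 drought-stressed 27.685; PP2A well-watered 18.580; PP2A drought-stressed 19.550
ΔCt(well-watered) = 28.565 − 18.580 = 9.985
ΔCt(drought-stressed) = 27.685 − 19.550 = 8.135
ΔΔCt = 8.135 − 9.985 = -1.850
Fold change = 2^(−(-1.850)) = 2^1.850 = 3.6050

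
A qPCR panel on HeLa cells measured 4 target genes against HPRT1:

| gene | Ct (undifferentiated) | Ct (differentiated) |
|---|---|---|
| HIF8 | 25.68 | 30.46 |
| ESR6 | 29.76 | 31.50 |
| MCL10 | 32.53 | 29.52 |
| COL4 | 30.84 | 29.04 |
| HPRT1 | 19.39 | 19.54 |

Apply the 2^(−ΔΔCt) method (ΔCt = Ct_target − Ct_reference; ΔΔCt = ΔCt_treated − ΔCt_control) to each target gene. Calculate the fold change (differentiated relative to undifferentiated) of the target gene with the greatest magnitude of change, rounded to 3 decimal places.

0.040

HIF8: ΔΔCt = (30.46−19.54) − (25.68−19.39) = 10.92 − 6.29 = 4.63; fold change = 2^-4.63 = 0.040
ESR6: ΔΔCt = (31.50−19.54) − (29.76−19.39) = 11.96 − 10.37 = 1.59; fold change = 2^-1.59 = 0.332
MCL10: ΔΔCt = (29.52−19.54) − (32.53−19.39) = 9.98 − 13.14 = -3.16; fold change = 2^3.16 = 8.938
COL4: ΔΔCt = (29.04−19.54) − (30.84−19.39) = 9.50 − 11.45 = -1.95; fold change = 2^1.95 = 3.864
HIF8 has the largest |ΔΔCt| = 4.63.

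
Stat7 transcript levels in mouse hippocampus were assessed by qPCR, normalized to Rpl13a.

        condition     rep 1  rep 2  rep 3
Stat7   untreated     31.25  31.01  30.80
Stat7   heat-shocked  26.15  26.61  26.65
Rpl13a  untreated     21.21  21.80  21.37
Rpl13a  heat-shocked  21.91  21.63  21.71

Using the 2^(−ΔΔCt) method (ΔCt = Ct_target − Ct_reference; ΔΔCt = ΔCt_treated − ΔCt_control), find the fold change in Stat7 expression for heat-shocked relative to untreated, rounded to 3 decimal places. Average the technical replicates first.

Mean Ct: Stat7 untreated 31.020; Stat7 heat-shocked 26.470; Rpl13a untreated 21.460; Rpl13a heat-shocked 21.750
ΔCt(untreated) = 31.020 − 21.460 = 9.560
ΔCt(heat-shocked) = 26.470 − 21.750 = 4.720
ΔΔCt = 4.720 − 9.560 = -4.840
Fold change = 2^(−(-4.840)) = 2^4.840 = 28.6408

28.641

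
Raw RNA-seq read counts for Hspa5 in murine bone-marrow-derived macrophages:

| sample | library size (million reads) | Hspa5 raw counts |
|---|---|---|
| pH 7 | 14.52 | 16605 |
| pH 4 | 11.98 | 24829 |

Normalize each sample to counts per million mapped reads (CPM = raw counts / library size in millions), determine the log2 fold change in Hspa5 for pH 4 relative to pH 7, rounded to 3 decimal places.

CPM(pH 7) = 16605 / 14.52 = 1143.5950
CPM(pH 4) = 24829 / 11.98 = 2072.5376
Fold change = 2072.5376 / 1143.5950 = 1.81230
log2(1.81230) = 0.8578

0.858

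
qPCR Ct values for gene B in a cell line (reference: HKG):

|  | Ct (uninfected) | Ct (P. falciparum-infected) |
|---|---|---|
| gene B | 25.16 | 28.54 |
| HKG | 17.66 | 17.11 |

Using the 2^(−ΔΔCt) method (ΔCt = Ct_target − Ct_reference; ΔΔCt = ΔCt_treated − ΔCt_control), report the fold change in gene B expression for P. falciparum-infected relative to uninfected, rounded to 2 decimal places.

ΔCt(uninfected) = 25.160 − 17.660 = 7.500
ΔCt(P. falciparum-infected) = 28.540 − 17.110 = 11.430
ΔΔCt = 11.430 − 7.500 = 3.930
Fold change = 2^(−3.930) = 0.066

0.07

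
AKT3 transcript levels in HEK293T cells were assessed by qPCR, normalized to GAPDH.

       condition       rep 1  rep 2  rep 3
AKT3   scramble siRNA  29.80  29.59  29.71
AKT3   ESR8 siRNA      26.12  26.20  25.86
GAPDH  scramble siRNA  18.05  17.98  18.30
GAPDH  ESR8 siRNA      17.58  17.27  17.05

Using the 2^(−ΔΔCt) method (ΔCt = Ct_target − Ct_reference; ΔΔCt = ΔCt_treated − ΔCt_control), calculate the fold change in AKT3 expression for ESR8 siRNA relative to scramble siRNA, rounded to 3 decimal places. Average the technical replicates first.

7.111

Mean Ct: AKT3 scramble siRNA 29.700; AKT3 ESR8 siRNA 26.060; GAPDH scramble siRNA 18.110; GAPDH ESR8 siRNA 17.300
ΔCt(scramble siRNA) = 29.700 − 18.110 = 11.590
ΔCt(ESR8 siRNA) = 26.060 − 17.300 = 8.760
ΔΔCt = 8.760 − 11.590 = -2.830
Fold change = 2^(−(-2.830)) = 2^2.830 = 7.1107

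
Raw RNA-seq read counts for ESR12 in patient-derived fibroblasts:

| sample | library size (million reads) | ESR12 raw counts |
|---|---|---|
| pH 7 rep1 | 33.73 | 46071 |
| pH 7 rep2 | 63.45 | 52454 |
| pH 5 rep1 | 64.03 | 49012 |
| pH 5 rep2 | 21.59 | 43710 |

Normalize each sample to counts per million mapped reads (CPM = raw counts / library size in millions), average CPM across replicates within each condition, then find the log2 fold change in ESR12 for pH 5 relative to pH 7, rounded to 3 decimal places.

0.348

CPM(pH 7 rep1) = 46071 / 33.73 = 1365.8761
CPM(pH 7 rep2) = 52454 / 63.45 = 826.6982
CPM(pH 5 rep1) = 49012 / 64.03 = 765.4537
CPM(pH 5 rep2) = 43710 / 21.59 = 2024.5484
mean CPM(pH 7) = 1096.2871; mean CPM(pH 5) = 1395.0010
Fold change = 1395.0010 / 1096.2871 = 1.27248
log2(1.27248) = 0.3476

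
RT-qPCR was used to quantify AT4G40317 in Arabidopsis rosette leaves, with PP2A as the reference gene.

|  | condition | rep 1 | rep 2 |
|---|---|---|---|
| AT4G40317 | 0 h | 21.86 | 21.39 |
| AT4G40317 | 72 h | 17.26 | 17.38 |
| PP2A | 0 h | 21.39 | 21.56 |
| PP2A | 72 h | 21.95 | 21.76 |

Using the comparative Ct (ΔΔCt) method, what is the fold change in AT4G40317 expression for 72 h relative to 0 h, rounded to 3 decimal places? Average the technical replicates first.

Mean Ct: AT4G40317 0 h 21.625; AT4G40317 72 h 17.320; PP2A 0 h 21.475; PP2A 72 h 21.855
ΔCt(0 h) = 21.625 − 21.475 = 0.150
ΔCt(72 h) = 17.320 − 21.855 = -4.535
ΔΔCt = -4.535 − 0.150 = -4.685
Fold change = 2^(−(-4.685)) = 2^4.685 = 25.7232

25.723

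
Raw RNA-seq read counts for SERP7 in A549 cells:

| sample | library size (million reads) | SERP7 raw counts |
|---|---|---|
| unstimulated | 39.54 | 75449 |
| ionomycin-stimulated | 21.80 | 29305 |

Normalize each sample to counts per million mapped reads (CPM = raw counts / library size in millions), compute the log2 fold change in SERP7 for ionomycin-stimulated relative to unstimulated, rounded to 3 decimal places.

-0.505

CPM(unstimulated) = 75449 / 39.54 = 1908.1689
CPM(ionomycin-stimulated) = 29305 / 21.80 = 1344.2661
Fold change = 1344.2661 / 1908.1689 = 0.70448
log2(0.70448) = -0.5054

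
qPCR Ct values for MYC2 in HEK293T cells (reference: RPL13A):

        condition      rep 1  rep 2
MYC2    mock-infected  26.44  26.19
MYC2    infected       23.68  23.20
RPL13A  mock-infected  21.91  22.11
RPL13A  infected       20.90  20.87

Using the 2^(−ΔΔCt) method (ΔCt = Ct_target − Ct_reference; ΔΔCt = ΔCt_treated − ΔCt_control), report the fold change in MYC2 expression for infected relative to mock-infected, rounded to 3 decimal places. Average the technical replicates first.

3.364

Mean Ct: MYC2 mock-infected 26.315; MYC2 infected 23.440; RPL13A mock-infected 22.010; RPL13A infected 20.885
ΔCt(mock-infected) = 26.315 − 22.010 = 4.305
ΔCt(infected) = 23.440 − 20.885 = 2.555
ΔΔCt = 2.555 − 4.305 = -1.750
Fold change = 2^(−(-1.750)) = 2^1.750 = 3.3636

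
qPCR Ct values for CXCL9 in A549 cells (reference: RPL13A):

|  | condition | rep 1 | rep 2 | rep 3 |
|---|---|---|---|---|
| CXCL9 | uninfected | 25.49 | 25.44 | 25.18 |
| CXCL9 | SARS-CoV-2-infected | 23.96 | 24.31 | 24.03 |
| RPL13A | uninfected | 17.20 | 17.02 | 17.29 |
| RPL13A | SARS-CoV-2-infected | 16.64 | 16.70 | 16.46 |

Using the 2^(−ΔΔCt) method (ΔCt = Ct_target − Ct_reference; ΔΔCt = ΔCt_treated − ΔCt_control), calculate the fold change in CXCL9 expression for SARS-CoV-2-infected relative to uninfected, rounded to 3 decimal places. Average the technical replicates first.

Mean Ct: CXCL9 uninfected 25.370; CXCL9 SARS-CoV-2-infected 24.100; RPL13A uninfected 17.170; RPL13A SARS-CoV-2-infected 16.600
ΔCt(uninfected) = 25.370 − 17.170 = 8.200
ΔCt(SARS-CoV-2-infected) = 24.100 − 16.600 = 7.500
ΔΔCt = 7.500 − 8.200 = -0.700
Fold change = 2^(−(-0.700)) = 2^0.700 = 1.6245

1.625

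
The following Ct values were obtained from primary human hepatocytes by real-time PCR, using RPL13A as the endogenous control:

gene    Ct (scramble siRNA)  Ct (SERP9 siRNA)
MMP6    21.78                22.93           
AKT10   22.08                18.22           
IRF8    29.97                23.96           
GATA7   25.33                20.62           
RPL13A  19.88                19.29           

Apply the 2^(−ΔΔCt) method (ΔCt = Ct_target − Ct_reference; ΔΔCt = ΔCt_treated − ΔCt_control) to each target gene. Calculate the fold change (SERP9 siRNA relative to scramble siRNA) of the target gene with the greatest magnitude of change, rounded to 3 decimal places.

42.814

MMP6: ΔΔCt = (22.93−19.29) − (21.78−19.88) = 3.64 − 1.90 = 1.74; fold change = 2^-1.74 = 0.299
AKT10: ΔΔCt = (18.22−19.29) − (22.08−19.88) = -1.07 − 2.20 = -3.27; fold change = 2^3.27 = 9.646
IRF8: ΔΔCt = (23.96−19.29) − (29.97−19.88) = 4.67 − 10.09 = -5.42; fold change = 2^5.42 = 42.814
GATA7: ΔΔCt = (20.62−19.29) − (25.33−19.88) = 1.33 − 5.45 = -4.12; fold change = 2^4.12 = 17.388
IRF8 has the largest |ΔΔCt| = 5.42.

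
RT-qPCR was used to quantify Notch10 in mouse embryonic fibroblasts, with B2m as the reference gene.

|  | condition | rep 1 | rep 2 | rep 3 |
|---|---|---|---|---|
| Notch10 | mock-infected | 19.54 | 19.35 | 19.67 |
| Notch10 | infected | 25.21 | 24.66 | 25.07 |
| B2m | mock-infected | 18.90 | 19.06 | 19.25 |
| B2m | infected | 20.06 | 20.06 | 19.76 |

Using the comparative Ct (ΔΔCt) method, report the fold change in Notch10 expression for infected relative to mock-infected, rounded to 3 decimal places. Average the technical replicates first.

0.042

Mean Ct: Notch10 mock-infected 19.520; Notch10 infected 24.980; B2m mock-infected 19.070; B2m infected 19.960
ΔCt(mock-infected) = 19.520 − 19.070 = 0.450
ΔCt(infected) = 24.980 − 19.960 = 5.020
ΔΔCt = 5.020 − 0.450 = 4.570
Fold change = 2^(−4.570) = 0.0421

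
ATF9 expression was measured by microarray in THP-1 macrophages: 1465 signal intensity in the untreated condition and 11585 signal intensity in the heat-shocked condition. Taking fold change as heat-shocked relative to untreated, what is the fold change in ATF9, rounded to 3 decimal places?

7.908

Fold change = 11585 / 1465 = 7.9078
ATF9 is upregulated.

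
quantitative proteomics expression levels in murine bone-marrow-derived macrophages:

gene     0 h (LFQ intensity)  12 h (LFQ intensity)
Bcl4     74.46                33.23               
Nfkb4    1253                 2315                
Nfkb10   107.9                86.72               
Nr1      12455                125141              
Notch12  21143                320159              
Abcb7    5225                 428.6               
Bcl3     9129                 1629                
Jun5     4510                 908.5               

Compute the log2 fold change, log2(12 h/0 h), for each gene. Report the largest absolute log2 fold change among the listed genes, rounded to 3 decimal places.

log2(33.23/74.46) = -1.164  (Bcl4)
log2(2315/1253) = 0.886  (Nfkb4)
log2(86.72/107.9) = -0.315  (Nfkb10)
log2(125141/12455) = 3.329  (Nr1)
log2(320159/21143) = 3.921  (Notch12)
log2(428.6/5225) = -3.608  (Abcb7)
log2(1629/9129) = -2.486  (Bcl3)
log2(908.5/4510) = -2.312  (Jun5)
The largest magnitude belongs to Notch12.

3.921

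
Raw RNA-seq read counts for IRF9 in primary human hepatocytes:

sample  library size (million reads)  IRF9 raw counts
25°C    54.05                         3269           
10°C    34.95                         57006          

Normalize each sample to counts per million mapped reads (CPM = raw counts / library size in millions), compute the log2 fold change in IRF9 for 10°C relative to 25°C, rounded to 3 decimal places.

4.753

CPM(25°C) = 3269 / 54.05 = 60.4810
CPM(10°C) = 57006 / 34.95 = 1631.0730
Fold change = 1631.0730 / 60.4810 = 26.96834
log2(26.96834) = 4.7532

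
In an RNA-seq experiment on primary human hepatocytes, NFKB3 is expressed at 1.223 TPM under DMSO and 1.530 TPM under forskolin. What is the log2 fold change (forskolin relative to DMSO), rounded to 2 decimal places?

0.32

Fold change = 1.530 / 1.223 = 1.2510
log2(1.2510) = 0.323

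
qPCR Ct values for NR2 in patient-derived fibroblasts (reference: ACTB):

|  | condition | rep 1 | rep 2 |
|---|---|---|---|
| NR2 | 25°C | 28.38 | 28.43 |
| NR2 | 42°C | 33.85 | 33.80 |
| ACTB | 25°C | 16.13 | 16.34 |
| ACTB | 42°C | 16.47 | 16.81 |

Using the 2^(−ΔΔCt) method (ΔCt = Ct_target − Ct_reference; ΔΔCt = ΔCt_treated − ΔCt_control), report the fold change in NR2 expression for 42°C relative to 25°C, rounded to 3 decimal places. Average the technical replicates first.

Mean Ct: NR2 25°C 28.405; NR2 42°C 33.825; ACTB 25°C 16.235; ACTB 42°C 16.640
ΔCt(25°C) = 28.405 − 16.235 = 12.170
ΔCt(42°C) = 33.825 − 16.640 = 17.185
ΔΔCt = 17.185 − 12.170 = 5.015
Fold change = 2^(−5.015) = 0.0309

0.031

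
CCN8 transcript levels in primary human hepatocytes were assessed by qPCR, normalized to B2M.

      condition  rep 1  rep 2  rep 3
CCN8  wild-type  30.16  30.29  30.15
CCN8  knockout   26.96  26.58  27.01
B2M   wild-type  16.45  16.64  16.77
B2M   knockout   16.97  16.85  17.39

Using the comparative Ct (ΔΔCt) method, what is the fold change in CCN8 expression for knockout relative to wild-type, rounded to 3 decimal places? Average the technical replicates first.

13.929

Mean Ct: CCN8 wild-type 30.200; CCN8 knockout 26.850; B2M wild-type 16.620; B2M knockout 17.070
ΔCt(wild-type) = 30.200 − 16.620 = 13.580
ΔCt(knockout) = 26.850 − 17.070 = 9.780
ΔΔCt = 9.780 − 13.580 = -3.800
Fold change = 2^(−(-3.800)) = 2^3.800 = 13.9288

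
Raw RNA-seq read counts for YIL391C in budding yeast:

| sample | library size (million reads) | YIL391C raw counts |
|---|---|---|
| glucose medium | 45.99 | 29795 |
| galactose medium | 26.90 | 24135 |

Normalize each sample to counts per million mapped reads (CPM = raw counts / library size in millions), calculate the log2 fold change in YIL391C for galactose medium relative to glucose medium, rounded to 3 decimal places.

CPM(glucose medium) = 29795 / 45.99 = 647.8582
CPM(galactose medium) = 24135 / 26.90 = 897.2119
Fold change = 897.2119 / 647.8582 = 1.38489
log2(1.38489) = 0.4698

0.470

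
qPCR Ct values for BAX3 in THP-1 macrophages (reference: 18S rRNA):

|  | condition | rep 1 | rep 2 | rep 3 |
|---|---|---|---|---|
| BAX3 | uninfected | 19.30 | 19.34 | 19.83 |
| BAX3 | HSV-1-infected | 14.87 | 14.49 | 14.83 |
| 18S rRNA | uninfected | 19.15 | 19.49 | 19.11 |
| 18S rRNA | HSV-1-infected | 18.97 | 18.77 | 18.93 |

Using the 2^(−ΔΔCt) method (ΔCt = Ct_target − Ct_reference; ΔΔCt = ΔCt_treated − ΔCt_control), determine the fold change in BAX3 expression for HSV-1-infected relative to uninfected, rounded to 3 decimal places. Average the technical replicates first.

21.112

Mean Ct: BAX3 uninfected 19.490; BAX3 HSV-1-infected 14.730; 18S rRNA uninfected 19.250; 18S rRNA HSV-1-infected 18.890
ΔCt(uninfected) = 19.490 − 19.250 = 0.240
ΔCt(HSV-1-infected) = 14.730 − 18.890 = -4.160
ΔΔCt = -4.160 − 0.240 = -4.400
Fold change = 2^(−(-4.400)) = 2^4.400 = 21.1121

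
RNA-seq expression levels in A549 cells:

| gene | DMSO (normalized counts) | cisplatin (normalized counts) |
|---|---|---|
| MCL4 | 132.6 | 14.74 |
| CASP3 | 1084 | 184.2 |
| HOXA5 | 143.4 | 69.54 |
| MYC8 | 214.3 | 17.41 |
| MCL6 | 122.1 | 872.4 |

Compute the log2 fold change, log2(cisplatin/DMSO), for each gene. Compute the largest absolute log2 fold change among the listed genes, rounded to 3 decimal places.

log2(14.74/132.6) = -3.169  (MCL4)
log2(184.2/1084) = -2.557  (CASP3)
log2(69.54/143.4) = -1.044  (HOXA5)
log2(17.41/214.3) = -3.622  (MYC8)
log2(872.4/122.1) = 2.837  (MCL6)
The largest magnitude belongs to MYC8.

3.622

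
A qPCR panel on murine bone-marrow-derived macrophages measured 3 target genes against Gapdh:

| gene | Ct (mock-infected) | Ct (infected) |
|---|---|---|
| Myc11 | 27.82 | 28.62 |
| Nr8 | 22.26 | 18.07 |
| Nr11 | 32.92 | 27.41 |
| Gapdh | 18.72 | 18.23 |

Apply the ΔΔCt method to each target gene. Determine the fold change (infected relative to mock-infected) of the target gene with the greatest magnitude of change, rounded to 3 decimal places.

32.447

Myc11: ΔΔCt = (28.62−18.23) − (27.82−18.72) = 10.39 − 9.10 = 1.29; fold change = 2^-1.29 = 0.409
Nr8: ΔΔCt = (18.07−18.23) − (22.26−18.72) = -0.16 − 3.54 = -3.70; fold change = 2^3.70 = 12.996
Nr11: ΔΔCt = (27.41−18.23) − (32.92−18.72) = 9.18 − 14.20 = -5.02; fold change = 2^5.02 = 32.447
Nr11 has the largest |ΔΔCt| = 5.02.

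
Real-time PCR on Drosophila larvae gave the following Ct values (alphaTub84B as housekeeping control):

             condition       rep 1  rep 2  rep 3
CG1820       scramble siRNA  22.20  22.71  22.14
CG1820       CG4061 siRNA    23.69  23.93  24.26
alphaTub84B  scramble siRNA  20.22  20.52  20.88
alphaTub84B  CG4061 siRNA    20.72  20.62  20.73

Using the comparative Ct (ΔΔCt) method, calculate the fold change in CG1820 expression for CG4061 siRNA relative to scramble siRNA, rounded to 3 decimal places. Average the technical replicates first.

0.363

Mean Ct: CG1820 scramble siRNA 22.350; CG1820 CG4061 siRNA 23.960; alphaTub84B scramble siRNA 20.540; alphaTub84B CG4061 siRNA 20.690
ΔCt(scramble siRNA) = 22.350 − 20.540 = 1.810
ΔCt(CG4061 siRNA) = 23.960 − 20.690 = 3.270
ΔΔCt = 3.270 − 1.810 = 1.460
Fold change = 2^(−1.460) = 0.3635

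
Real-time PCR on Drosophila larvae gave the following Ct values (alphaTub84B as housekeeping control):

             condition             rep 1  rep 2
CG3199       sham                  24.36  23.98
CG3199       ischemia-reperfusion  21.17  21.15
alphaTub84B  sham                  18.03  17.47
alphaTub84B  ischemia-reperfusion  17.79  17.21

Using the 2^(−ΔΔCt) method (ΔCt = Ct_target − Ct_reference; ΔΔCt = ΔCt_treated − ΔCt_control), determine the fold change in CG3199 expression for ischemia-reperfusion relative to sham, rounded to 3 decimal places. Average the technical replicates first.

6.774

Mean Ct: CG3199 sham 24.170; CG3199 ischemia-reperfusion 21.160; alphaTub84B sham 17.750; alphaTub84B ischemia-reperfusion 17.500
ΔCt(sham) = 24.170 − 17.750 = 6.420
ΔCt(ischemia-reperfusion) = 21.160 − 17.500 = 3.660
ΔΔCt = 3.660 − 6.420 = -2.760
Fold change = 2^(−(-2.760)) = 2^2.760 = 6.7740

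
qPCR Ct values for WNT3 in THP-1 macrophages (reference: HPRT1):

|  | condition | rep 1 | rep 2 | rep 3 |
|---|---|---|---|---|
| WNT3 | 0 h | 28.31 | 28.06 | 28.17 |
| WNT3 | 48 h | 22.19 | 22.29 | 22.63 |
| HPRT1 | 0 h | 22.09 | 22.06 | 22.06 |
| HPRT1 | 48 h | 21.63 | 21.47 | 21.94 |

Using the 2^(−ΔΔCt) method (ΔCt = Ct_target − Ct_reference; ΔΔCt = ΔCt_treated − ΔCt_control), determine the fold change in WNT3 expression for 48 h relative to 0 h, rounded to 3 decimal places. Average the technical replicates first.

Mean Ct: WNT3 0 h 28.180; WNT3 48 h 22.370; HPRT1 0 h 22.070; HPRT1 48 h 21.680
ΔCt(0 h) = 28.180 − 22.070 = 6.110
ΔCt(48 h) = 22.370 − 21.680 = 0.690
ΔΔCt = 0.690 − 6.110 = -5.420
Fold change = 2^(−(-5.420)) = 2^5.420 = 42.8137

42.814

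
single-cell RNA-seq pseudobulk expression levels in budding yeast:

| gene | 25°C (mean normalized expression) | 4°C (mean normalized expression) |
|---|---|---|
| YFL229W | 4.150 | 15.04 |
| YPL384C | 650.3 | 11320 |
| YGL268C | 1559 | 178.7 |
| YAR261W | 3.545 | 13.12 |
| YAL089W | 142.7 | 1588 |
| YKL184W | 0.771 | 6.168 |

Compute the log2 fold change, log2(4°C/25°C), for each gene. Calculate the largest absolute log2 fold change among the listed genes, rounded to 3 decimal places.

log2(15.04/4.150) = 1.858  (YFL229W)
log2(11320/650.3) = 4.122  (YPL384C)
log2(178.7/1559) = -3.125  (YGL268C)
log2(13.12/3.545) = 1.888  (YAR261W)
log2(1588/142.7) = 3.476  (YAL089W)
log2(6.168/0.771) = 3.000  (YKL184W)
The largest magnitude belongs to YPL384C.

4.122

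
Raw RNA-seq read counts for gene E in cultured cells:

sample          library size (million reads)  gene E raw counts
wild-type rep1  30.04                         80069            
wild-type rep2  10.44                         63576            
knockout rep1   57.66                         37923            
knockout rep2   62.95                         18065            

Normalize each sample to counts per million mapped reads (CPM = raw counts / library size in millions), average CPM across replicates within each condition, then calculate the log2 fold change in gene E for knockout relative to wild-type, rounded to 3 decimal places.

-3.212

CPM(wild-type rep1) = 80069 / 30.04 = 2665.4128
CPM(wild-type rep2) = 63576 / 10.44 = 6089.6552
CPM(knockout rep1) = 37923 / 57.66 = 657.7003
CPM(knockout rep2) = 18065 / 62.95 = 286.9738
mean CPM(wild-type) = 4377.5340; mean CPM(knockout) = 472.3371
Fold change = 472.3371 / 4377.5340 = 0.10790
log2(0.10790) = -3.2122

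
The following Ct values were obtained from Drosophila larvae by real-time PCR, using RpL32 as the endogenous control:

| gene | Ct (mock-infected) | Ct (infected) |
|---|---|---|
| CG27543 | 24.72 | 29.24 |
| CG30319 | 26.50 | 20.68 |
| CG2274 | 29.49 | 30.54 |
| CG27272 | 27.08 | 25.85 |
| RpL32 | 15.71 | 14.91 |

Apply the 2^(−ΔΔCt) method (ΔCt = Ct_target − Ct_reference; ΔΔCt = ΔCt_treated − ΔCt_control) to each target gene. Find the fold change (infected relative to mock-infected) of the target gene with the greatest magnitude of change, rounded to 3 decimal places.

CG27543: ΔΔCt = (29.24−14.91) − (24.72−15.71) = 14.33 − 9.01 = 5.32; fold change = 2^-5.32 = 0.025
CG30319: ΔΔCt = (20.68−14.91) − (26.50−15.71) = 5.77 − 10.79 = -5.02; fold change = 2^5.02 = 32.447
CG2274: ΔΔCt = (30.54−14.91) − (29.49−15.71) = 15.63 − 13.78 = 1.85; fold change = 2^-1.85 = 0.277
CG27272: ΔΔCt = (25.85−14.91) − (27.08−15.71) = 10.94 − 11.37 = -0.43; fold change = 2^0.43 = 1.347
CG27543 has the largest |ΔΔCt| = 5.32.

0.025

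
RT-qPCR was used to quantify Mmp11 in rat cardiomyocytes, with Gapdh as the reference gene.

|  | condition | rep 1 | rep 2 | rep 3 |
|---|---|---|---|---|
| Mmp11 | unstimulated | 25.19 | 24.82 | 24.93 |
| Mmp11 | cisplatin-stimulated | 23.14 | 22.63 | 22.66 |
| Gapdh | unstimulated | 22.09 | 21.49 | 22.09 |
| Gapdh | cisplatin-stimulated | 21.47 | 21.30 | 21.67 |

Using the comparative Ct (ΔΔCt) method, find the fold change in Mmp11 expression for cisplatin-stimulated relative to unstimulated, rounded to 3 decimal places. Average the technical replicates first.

3.387

Mean Ct: Mmp11 unstimulated 24.980; Mmp11 cisplatin-stimulated 22.810; Gapdh unstimulated 21.890; Gapdh cisplatin-stimulated 21.480
ΔCt(unstimulated) = 24.980 − 21.890 = 3.090
ΔCt(cisplatin-stimulated) = 22.810 − 21.480 = 1.330
ΔΔCt = 1.330 − 3.090 = -1.760
Fold change = 2^(−(-1.760)) = 2^1.760 = 3.3870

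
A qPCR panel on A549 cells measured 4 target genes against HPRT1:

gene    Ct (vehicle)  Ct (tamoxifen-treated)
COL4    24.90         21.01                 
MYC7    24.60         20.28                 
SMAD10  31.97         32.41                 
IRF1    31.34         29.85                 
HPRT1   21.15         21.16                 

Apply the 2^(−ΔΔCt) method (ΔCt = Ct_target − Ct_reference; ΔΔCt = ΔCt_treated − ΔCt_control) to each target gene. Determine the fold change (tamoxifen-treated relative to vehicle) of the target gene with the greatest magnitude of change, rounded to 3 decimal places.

COL4: ΔΔCt = (21.01−21.16) − (24.90−21.15) = -0.15 − 3.75 = -3.90; fold change = 2^3.90 = 14.929
MYC7: ΔΔCt = (20.28−21.16) − (24.60−21.15) = -0.88 − 3.45 = -4.33; fold change = 2^4.33 = 20.112
SMAD10: ΔΔCt = (32.41−21.16) − (31.97−21.15) = 11.25 − 10.82 = 0.43; fold change = 2^-0.43 = 0.742
IRF1: ΔΔCt = (29.85−21.16) − (31.34−21.15) = 8.69 − 10.19 = -1.50; fold change = 2^1.50 = 2.828
MYC7 has the largest |ΔΔCt| = 4.33.

20.112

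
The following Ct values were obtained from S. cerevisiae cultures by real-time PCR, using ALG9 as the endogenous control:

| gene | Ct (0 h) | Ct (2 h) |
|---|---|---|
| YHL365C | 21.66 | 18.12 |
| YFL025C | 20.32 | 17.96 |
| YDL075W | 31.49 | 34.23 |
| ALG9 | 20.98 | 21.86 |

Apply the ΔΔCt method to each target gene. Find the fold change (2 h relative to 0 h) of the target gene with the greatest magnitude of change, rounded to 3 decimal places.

YHL365C: ΔΔCt = (18.12−21.86) − (21.66−20.98) = -3.74 − 0.68 = -4.42; fold change = 2^4.42 = 21.407
YFL025C: ΔΔCt = (17.96−21.86) − (20.32−20.98) = -3.90 − (-0.66) = -3.24; fold change = 2^3.24 = 9.448
YDL075W: ΔΔCt = (34.23−21.86) − (31.49−20.98) = 12.37 − 10.51 = 1.86; fold change = 2^-1.86 = 0.275
YHL365C has the largest |ΔΔCt| = 4.42.

21.407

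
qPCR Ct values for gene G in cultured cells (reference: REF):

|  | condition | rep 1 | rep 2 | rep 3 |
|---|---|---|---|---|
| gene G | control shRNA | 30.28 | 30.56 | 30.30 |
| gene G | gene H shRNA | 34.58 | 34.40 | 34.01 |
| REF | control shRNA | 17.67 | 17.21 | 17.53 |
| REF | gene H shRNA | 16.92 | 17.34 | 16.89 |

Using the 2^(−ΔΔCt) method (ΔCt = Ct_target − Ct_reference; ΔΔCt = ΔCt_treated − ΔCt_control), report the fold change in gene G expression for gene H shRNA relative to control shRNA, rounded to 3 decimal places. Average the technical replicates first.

0.048

Mean Ct: gene G control shRNA 30.380; gene G gene H shRNA 34.330; REF control shRNA 17.470; REF gene H shRNA 17.050
ΔCt(control shRNA) = 30.380 − 17.470 = 12.910
ΔCt(gene H shRNA) = 34.330 − 17.050 = 17.280
ΔΔCt = 17.280 − 12.910 = 4.370
Fold change = 2^(−4.370) = 0.0484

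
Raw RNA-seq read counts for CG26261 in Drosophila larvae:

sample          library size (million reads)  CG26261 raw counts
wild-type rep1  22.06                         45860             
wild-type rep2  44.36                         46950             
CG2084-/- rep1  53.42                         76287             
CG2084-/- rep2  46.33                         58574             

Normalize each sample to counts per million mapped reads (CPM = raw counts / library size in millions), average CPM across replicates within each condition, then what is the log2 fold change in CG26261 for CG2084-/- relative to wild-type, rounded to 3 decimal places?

-0.221

CPM(wild-type rep1) = 45860 / 22.06 = 2078.8758
CPM(wild-type rep2) = 46950 / 44.36 = 1058.3859
CPM(CG2084-/- rep1) = 76287 / 53.42 = 1428.0607
CPM(CG2084-/- rep2) = 58574 / 46.33 = 1264.2780
mean CPM(wild-type) = 1568.6309; mean CPM(CG2084-/-) = 1346.1693
Fold change = 1346.1693 / 1568.6309 = 0.85818
log2(0.85818) = -0.2206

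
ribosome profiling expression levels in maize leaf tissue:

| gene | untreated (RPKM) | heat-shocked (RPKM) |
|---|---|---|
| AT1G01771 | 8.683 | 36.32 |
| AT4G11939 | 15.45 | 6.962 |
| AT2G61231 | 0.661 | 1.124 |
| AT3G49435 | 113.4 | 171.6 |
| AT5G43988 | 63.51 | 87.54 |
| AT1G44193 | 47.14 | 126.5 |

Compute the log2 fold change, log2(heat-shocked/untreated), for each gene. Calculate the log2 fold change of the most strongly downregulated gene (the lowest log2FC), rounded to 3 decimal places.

log2(36.32/8.683) = 2.064  (AT1G01771)
log2(6.962/15.45) = -1.150  (AT4G11939)
log2(1.124/0.661) = 0.766  (AT2G61231)
log2(171.6/113.4) = 0.598  (AT3G49435)
log2(87.54/63.51) = 0.463  (AT5G43988)
log2(126.5/47.14) = 1.424  (AT1G44193)
AT4G11939 is most strongly downregulated.

-1.150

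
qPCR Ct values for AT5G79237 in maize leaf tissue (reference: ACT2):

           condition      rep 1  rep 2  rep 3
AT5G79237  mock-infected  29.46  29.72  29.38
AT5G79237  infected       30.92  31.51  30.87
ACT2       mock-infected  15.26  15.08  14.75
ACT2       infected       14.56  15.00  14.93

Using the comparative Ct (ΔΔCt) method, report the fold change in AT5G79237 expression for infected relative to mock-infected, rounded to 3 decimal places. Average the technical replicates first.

Mean Ct: AT5G79237 mock-infected 29.520; AT5G79237 infected 31.100; ACT2 mock-infected 15.030; ACT2 infected 14.830
ΔCt(mock-infected) = 29.520 − 15.030 = 14.490
ΔCt(infected) = 31.100 − 14.830 = 16.270
ΔΔCt = 16.270 − 14.490 = 1.780
Fold change = 2^(−1.780) = 0.2912

0.291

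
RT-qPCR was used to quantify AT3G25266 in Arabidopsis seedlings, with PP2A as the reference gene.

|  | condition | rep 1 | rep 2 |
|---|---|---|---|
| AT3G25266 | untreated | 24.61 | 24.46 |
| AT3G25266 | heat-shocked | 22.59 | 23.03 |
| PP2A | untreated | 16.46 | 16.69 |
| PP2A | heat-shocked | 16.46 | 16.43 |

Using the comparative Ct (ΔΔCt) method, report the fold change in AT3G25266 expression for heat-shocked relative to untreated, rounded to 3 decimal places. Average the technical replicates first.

3.021

Mean Ct: AT3G25266 untreated 24.535; AT3G25266 heat-shocked 22.810; PP2A untreated 16.575; PP2A heat-shocked 16.445
ΔCt(untreated) = 24.535 − 16.575 = 7.960
ΔCt(heat-shocked) = 22.810 − 16.445 = 6.365
ΔΔCt = 6.365 − 7.960 = -1.595
Fold change = 2^(−(-1.595)) = 2^1.595 = 3.0209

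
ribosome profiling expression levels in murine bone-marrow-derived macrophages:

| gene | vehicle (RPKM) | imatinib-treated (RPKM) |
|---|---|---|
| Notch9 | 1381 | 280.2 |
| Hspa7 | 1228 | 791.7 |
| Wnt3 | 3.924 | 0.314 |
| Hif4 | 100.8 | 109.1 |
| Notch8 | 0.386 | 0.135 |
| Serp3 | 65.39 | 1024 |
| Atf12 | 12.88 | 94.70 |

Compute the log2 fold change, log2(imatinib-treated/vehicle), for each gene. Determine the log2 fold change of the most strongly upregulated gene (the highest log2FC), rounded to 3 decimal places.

3.969

log2(280.2/1381) = -2.301  (Notch9)
log2(791.7/1228) = -0.633  (Hspa7)
log2(0.314/3.924) = -3.643  (Wnt3)
log2(109.1/100.8) = 0.114  (Hif4)
log2(0.135/0.386) = -1.516  (Notch8)
log2(1024/65.39) = 3.969  (Serp3)
log2(94.70/12.88) = 2.878  (Atf12)
Serp3 is most strongly upregulated.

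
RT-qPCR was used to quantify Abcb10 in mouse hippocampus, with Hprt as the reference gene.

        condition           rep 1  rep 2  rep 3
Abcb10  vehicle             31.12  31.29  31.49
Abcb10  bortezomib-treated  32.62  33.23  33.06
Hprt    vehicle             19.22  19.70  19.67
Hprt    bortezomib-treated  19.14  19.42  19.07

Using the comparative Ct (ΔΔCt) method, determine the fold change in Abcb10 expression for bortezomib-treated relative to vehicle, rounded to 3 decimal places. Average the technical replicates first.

0.252

Mean Ct: Abcb10 vehicle 31.300; Abcb10 bortezomib-treated 32.970; Hprt vehicle 19.530; Hprt bortezomib-treated 19.210
ΔCt(vehicle) = 31.300 − 19.530 = 11.770
ΔCt(bortezomib-treated) = 32.970 − 19.210 = 13.760
ΔΔCt = 13.760 − 11.770 = 1.990
Fold change = 2^(−1.990) = 0.2517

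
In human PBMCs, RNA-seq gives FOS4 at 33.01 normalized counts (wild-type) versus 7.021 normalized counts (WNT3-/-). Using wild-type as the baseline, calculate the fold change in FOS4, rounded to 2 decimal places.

0.21

Fold change = 7.021 / 33.01 = 0.213
FOS4 is downregulated.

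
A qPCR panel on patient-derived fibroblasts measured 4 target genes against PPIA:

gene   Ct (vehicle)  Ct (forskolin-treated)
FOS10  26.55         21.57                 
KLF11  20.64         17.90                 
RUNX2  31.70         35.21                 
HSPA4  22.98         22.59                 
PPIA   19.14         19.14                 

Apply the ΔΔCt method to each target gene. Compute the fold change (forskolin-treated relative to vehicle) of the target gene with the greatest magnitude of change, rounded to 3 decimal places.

31.559

FOS10: ΔΔCt = (21.57−19.14) − (26.55−19.14) = 2.43 − 7.41 = -4.98; fold change = 2^4.98 = 31.559
KLF11: ΔΔCt = (17.90−19.14) − (20.64−19.14) = -1.24 − 1.50 = -2.74; fold change = 2^2.74 = 6.681
RUNX2: ΔΔCt = (35.21−19.14) − (31.70−19.14) = 16.07 − 12.56 = 3.51; fold change = 2^-3.51 = 0.088
HSPA4: ΔΔCt = (22.59−19.14) − (22.98−19.14) = 3.45 − 3.84 = -0.39; fold change = 2^0.39 = 1.310
FOS10 has the largest |ΔΔCt| = 4.98.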